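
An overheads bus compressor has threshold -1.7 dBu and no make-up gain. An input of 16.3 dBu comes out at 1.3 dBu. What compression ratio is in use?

6:1

Input overshoot = 16.3 − (-1.7) = 18 dB; output overshoot = 1.3 − (-1.7) = 3 dB.
Ratio = 18 / 3 = 6.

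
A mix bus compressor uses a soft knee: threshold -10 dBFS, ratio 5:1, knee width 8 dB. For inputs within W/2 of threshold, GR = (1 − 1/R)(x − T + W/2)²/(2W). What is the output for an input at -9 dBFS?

-10.25 dBFS

x − T + W/2 = -9 − (-10) + 4 = 5.
GR = (1 − 1/5) × 5² / 16 = 0.8 × 25 / 16 = 1.25 dB.
Output = -9 − 1.25 = -10.25 dBFS.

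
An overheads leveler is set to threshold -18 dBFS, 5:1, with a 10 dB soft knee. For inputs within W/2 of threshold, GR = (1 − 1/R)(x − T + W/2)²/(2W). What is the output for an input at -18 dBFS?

x − T + W/2 = -18 − (-18) + 5 = 5.
GR = (1 − 1/5) × 5² / 20 = 0.8 × 25 / 20 = 1 dB.
Output = -18 − 1 = -19 dBFS.

-19 dBFS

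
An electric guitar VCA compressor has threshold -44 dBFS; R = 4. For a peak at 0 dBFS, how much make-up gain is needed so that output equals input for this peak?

Overshoot 44 dB → 44/4 = 11 dB after compression, so the compressed level is -44 + 11 = -33 dBFS.
Make-up = target − compressed = 0 − (-33) = 33 dB.

33 dB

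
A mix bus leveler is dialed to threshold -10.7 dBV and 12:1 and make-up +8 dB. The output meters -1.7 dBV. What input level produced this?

1.3 dBV

Remove make-up: -1.7 − 8 = -9.7 dBV.
That's 1 dB above the -10.7 dBV threshold.
Undo the ratio: input overshoot = 1 × 12 = 12 dB, giving input = 1.3 dBV.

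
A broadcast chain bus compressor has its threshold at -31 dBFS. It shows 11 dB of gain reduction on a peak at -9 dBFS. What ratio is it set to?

Input overshoot = -9 − (-31) = 22 dB.
Output overshoot = 22 − 11 = 11 dB.
Ratio = input overshoot / output overshoot = 22 / 11 = 2.

2:1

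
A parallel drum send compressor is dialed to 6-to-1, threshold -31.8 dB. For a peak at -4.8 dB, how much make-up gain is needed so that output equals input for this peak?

Overshoot 27 dB → 27/6 = 4.5 dB after compression, so the compressed level is -31.8 + 4.5 = -27.3 dB.
Make-up = target − compressed = -4.8 − (-27.3) = 22.5 dB.

22.5 dB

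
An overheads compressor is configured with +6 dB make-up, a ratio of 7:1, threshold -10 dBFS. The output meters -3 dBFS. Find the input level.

Stripping the +6 dB make-up gives -9 dBFS at the gain stage.
That's 1 dB above the -10 dBFS threshold.
Before 7:1 compression the overshoot was 1 × 7 = 7 dB, so input = -10 + 7 = -3 dBFS.

-3 dBFS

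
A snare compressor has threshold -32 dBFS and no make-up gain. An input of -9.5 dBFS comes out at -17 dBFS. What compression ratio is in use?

Input overshoot = -9.5 − (-32) = 22.5 dB; output overshoot = -17 − (-32) = 15 dB.
Ratio = 22.5 / 15 = 1.5.

1.5:1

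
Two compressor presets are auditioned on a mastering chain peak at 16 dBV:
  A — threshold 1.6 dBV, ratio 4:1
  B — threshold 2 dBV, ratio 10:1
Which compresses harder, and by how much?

B, by 1.8 dB

A: GR = 14.4 − 14.4/4 = 10.8 dB.
B: GR = 14 − 14/10 = 12.6 dB.
B reduces 1.8 dB more.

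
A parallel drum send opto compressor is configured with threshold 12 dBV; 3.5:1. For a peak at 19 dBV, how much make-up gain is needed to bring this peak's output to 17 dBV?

3 dB

Without make-up, output = threshold + overshoot/3.5 = 12 + 2 = 14 dBV.
Gap to target: 3 dB.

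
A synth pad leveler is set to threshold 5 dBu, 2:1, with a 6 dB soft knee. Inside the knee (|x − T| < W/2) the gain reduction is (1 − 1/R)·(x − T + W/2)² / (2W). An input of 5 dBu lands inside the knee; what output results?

x − T + W/2 = 5 − 5 + 3 = 3.
GR = (1 − 1/2) × 3² / 12 = 0.5 × 9 / 12 = 0.375 dB.
Output = 5 − 0.375 = 4.625 dBu.

4.625 dBu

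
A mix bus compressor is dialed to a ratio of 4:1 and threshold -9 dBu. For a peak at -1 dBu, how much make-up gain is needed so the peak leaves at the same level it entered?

6 dB

The peak compresses to -9 + 8/4 = -7 dBu.
To reach -1 dBu requires -1 − (-7) = 6 dB of make-up.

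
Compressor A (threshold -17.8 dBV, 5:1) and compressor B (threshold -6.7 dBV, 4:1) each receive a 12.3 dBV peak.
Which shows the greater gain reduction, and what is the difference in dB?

A: 30.1 dB over, compressed to 6.02 dB over, so 24.08 dB of GR.
B: 19 dB over, compressed to 4.75 dB over, so 14.25 dB of GR.
Difference: 9.83 dB in favour of A.

A, by 9.83 dB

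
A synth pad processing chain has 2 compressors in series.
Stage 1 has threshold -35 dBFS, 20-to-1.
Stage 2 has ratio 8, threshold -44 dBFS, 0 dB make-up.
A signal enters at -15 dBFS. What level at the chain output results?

Stage 1: overshoot 20 dB → 20/20 = 1 dB → -34 dBFS.
Stage 2: 10 dB above -44 dBFS, reduced 8:1 to 1.25 dB above → -42.75 dBFS.

-42.75 dBFS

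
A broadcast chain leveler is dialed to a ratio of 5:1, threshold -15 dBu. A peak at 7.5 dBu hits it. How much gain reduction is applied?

18 dB

Overshoot = 7.5 − (-15) = 22.5 dB.
A 5:1 ratio leaves 4.5 dB of that excess.
GR = overshoot in − overshoot out = 22.5 − 4.5 = 18 dB.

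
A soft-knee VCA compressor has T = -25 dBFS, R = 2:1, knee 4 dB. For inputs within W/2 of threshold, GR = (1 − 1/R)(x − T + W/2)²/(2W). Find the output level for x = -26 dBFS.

x − T + W/2 = -26 − (-25) + 2 = 1.
GR = (1 − 1/2) × 1² / 8 = 0.5 × 1 / 8 = 0.0625 dB.
Output = -26 − 0.0625 = -26.0625 dBFS.

-26.0625 dBFS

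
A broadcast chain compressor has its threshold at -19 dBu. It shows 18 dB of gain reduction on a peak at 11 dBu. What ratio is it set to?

Input overshoot = 11 − (-19) = 30 dB.
Output overshoot = 30 − 18 = 12 dB.
Ratio = input overshoot / output overshoot = 30 / 12 = 2.5.

2.5:1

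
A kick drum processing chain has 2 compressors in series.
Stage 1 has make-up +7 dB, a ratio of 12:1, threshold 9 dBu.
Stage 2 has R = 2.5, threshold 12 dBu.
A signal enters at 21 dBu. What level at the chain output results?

14 dBu

Stage 1: 21 dBu is 12 dB over 9 dBu; at 12:1 that becomes 1 dB over, giving 10 dBu; +7 dB make-up → 17 dBu.
Stage 2: overshoot 5 dB → 5/2.5 = 2 dB → 14 dBu.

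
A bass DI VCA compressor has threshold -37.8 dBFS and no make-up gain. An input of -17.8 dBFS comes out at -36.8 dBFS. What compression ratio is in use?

20:1

Input overshoot = -17.8 − (-37.8) = 20 dB; output overshoot = -36.8 − (-37.8) = 1 dB.
Ratio = 20 / 1 = 20.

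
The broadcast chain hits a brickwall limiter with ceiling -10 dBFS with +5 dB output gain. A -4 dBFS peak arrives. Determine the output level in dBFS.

The limiter clamps the peak to its -10 dBFS ceiling.
Output gain then adds 5 dB: -10 + 5 = -5 dBFS.

-5 dBFS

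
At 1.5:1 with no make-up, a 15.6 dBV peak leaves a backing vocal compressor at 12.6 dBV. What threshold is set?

6.6 dBV

Input is 9 dB above T (since output overshoot × R = input overshoot: (12.6 − T)·1.5 = 15.6 − T gives T = 6.6 dBV).
Check: 6.6 + (15.6 − 6.6)/1.5 = 6.6 + 6 = 12.6 dBV. ✓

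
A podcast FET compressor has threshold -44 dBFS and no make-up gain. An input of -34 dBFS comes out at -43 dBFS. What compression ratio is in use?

10:1

Input overshoot = -34 − (-44) = 10 dB; output overshoot = -43 − (-44) = 1 dB.
Ratio = 10 / 1 = 10.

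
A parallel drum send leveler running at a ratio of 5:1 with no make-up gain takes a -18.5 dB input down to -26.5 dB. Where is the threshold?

-28.5 dB

Let T be the threshold. Output overshoot = (input overshoot)/R, so -26.5 − T = (-18.5 − T)/5.
5·(-26.5 − T) = -18.5 − T → 4·T = -132.5 − (-18.5) = -114.
T = -114/4 = -28.5 dB.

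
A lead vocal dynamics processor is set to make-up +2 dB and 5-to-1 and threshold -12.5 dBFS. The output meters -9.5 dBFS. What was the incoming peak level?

-7.5 dBFS

Stripping the +2 dB make-up gives -11.5 dBFS at the gain stage.
Post-compression overshoot = -11.5 − (-12.5) = 1 dB.
Undo the ratio: input overshoot = 1 × 5 = 5 dB, giving input = -7.5 dBFS.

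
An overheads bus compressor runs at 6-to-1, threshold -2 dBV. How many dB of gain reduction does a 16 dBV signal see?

15 dB

16 dBV exceeds the threshold by 18 dB.
A 6:1 ratio leaves 3 dB of that excess.
Gain reduction = 18 − 3 = 15 dB.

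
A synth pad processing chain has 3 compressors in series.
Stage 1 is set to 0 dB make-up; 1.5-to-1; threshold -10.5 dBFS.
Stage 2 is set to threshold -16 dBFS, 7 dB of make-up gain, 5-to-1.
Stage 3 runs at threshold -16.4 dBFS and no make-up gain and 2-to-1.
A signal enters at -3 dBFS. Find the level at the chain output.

Stage 1: overshoot 7.5 dB → 7.5/1.5 = 5 dB → -5.5 dBFS.
Stage 2: overshoot 10.5 dB → 10.5/5 = 2.1 dB → -13.9 dBFS; +7 dB make-up → -6.9 dBFS.
Stage 3: -6.9 dBFS is 9.5 dB over -16.4 dBFS; at 2:1 that becomes 4.75 dB over, giving -11.65 dBFS.

-11.65 dBFS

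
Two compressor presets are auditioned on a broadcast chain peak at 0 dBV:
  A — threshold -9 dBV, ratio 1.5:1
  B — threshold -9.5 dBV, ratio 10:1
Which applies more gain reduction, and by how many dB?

A: overshoot 9 dB → output overshoot 6 dB → GR 3 dB.
B: overshoot 9.5 dB → output overshoot 0.95 dB → GR 8.55 dB.
B reduces 5.55 dB more.

B, by 5.55 dB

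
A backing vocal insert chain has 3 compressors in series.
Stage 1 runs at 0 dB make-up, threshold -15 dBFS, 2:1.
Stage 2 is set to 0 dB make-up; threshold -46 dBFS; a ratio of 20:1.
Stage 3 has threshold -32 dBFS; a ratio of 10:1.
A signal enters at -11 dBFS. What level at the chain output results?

-44.35 dBFS

Stage 1: overshoot 4 dB → 4/2 = 2 dB → -13 dBFS.
Stage 2: -13 dBFS is 33 dB over -46 dBFS; at 20:1 that becomes 1.65 dB over, giving -44.35 dBFS.
Stage 3: -44.35 dBFS is at or below the -32 dBFS threshold — no compression; output -44.35 dBFS.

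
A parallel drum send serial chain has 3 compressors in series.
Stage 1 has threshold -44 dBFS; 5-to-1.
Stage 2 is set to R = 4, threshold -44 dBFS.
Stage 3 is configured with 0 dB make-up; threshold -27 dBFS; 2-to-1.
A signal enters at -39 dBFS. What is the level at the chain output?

Stage 1: overshoot 5 dB → 5/5 = 1 dB → -43 dBFS.
Stage 2: -43 dBFS is 1 dB over -44 dBFS; at 4:1 that becomes 0.25 dB over, giving -43.75 dBFS.
Stage 3: -43.75 dBFS is at or below the -27 dBFS threshold — no compression; output -43.75 dBFS.

-43.75 dBFS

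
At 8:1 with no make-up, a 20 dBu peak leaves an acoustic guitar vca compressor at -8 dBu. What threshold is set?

Let T be the threshold. Output overshoot = (input overshoot)/R, so -8 − T = (20 − T)/8.
8·(-8 − T) = 20 − T → 7·T = -64 − 20 = -84.
T = -84/7 = -12 dBu.

-12 dBu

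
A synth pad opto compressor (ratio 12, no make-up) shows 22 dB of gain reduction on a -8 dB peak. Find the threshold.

Let T be the threshold. Output overshoot = (input overshoot)/R, so -30 − T = (-8 − T)/12.
12·(-30 − T) = -8 − T → 11·T = -360 − (-8) = -352.
T = -352/11 = -32 dB.

-32 dB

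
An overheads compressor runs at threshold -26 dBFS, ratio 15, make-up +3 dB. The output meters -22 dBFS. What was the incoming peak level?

-11 dBFS

Remove make-up: -22 − 3 = -25 dBFS.
That's 1 dB above the -26 dBFS threshold.
Input overshoot = R × output overshoot = 15 dB → input = -26 + 15 = -11 dBFS.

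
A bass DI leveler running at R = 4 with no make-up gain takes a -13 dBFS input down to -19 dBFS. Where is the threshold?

Input is 8 dB above T (since output overshoot × R = input overshoot: (-19 − T)·4 = -13 − T gives T = -21 dBFS).
Check: -21 + (-13 − (-21))/4 = -21 + 2 = -19 dBFS. ✓

-21 dBFS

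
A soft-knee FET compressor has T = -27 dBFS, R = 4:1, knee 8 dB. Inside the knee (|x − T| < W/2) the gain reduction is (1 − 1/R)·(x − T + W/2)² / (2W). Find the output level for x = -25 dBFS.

-26.6875 dBFS

x − T + W/2 = -25 − (-27) + 4 = 6.
GR = (1 − 1/4) × 6² / 16 = 0.75 × 36 / 16 = 1.6875 dB.
Output = -25 − 1.6875 = -26.6875 dBFS.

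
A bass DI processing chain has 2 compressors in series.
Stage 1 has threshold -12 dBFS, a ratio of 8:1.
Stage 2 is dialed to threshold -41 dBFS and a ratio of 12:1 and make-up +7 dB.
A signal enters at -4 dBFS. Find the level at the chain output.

-31.5 dBFS

Stage 1: 8 dB above -12 dBFS, reduced 8:1 to 1 dB above → -11 dBFS.
Stage 2: -11 dBFS is 30 dB over -41 dBFS; at 12:1 that becomes 2.5 dB over, giving -38.5 dBFS; +7 dB make-up → -31.5 dBFS.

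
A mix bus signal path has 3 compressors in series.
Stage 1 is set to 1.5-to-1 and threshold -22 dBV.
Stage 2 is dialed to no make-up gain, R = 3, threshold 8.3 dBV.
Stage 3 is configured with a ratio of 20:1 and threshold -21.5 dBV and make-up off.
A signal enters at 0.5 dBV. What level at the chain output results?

-20.775 dBV

Stage 1: 0.5 dBV is 22.5 dB over -22 dBV; at 1.5:1 that becomes 15 dB over, giving -7 dBV.
Stage 2: below threshold (-7 ≤ 8.3); passes unchanged; output -7 dBV.
Stage 3: overshoot 14.5 dB → 14.5/20 = 0.725 dB → -20.775 dBV.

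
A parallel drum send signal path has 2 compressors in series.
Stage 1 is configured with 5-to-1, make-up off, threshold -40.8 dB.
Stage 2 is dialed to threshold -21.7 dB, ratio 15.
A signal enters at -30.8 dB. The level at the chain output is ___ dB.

Stage 1: 10 dB above -40.8 dB, reduced 5:1 to 2 dB above → -38.8 dB.
Stage 2: -38.8 dB is at or below the -21.7 dB threshold — no compression; output -38.8 dB.

-38.8 dB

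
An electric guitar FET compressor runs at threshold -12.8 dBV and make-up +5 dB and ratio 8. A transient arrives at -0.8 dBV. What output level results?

Overshoot: -0.8 − (-12.8) = 12 dB.
At 8:1 the overshoot is divided by 8, leaving 1.5 dB above threshold.
That puts the output at -11.3 dBV; make-up adds 5 dB, giving -6.3 dBV.

-6.3 dBV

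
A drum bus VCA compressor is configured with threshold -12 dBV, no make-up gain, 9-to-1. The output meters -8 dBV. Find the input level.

The compressed level sits -8 − (-12) = 4 dB over threshold.
Before 9:1 compression the overshoot was 4 × 9 = 36 dB, so input = -12 + 36 = 24 dBV.

24 dBV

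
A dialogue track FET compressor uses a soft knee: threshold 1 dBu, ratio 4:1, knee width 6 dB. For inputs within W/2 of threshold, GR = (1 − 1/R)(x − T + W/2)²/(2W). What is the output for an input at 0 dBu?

x − T + W/2 = 0 − 1 + 3 = 2.
GR = (1 − 1/4) × 2² / 12 = 0.75 × 4 / 12 = 0.25 dB.
Output = 0 − 0.25 = -0.25 dBu.

-0.25 dBu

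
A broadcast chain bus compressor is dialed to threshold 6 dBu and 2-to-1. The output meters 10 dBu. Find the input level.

The compressed level sits 10 − 6 = 4 dB over threshold.
Before 2:1 compression the overshoot was 4 × 2 = 8 dB, so input = 6 + 8 = 14 dBu.

14 dBu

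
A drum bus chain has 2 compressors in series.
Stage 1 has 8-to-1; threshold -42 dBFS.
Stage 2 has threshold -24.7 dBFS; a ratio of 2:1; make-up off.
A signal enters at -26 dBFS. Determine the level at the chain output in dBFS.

-40 dBFS

Stage 1: -26 dBFS is 16 dB over -42 dBFS; at 8:1 that becomes 2 dB over, giving -40 dBFS.
Stage 2: -40 dBFS is at or below the -24.7 dBFS threshold — no compression; output -40 dBFS.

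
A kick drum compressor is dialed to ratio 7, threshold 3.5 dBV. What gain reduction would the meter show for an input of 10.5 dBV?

Overshoot = 10.5 − 3.5 = 7 dB.
At 7:1, output sits 7/7 = 1 dB above threshold.
So the signal is attenuated by 7 − 1 = 6 dB.

6 dB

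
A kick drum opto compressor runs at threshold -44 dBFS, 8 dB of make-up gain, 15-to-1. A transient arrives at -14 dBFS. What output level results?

-34 dBFS

-14 dBFS sits 30 dB over threshold.
The 30 dB excess becomes 2 dB after 15:1 reduction.
Output = -44 + 2 = -42 dBFS; make-up adds 8 dB, giving -34 dBFS.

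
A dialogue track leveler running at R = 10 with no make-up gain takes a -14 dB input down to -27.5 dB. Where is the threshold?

-29 dB

Let T be the threshold. Output overshoot = (input overshoot)/R, so -27.5 − T = (-14 − T)/10.
10·(-27.5 − T) = -14 − T → 9·T = -275 − (-14) = -261.
T = -261/9 = -29 dB.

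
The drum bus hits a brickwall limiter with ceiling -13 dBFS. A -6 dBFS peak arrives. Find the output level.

-13 dBFS

The limiter clamps the peak to its -13 dBFS ceiling.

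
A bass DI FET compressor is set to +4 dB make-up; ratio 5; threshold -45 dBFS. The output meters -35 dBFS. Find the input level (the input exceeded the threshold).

Before make-up, the level was -35 − 4 = -39 dBFS.
That's 6 dB above the -45 dBFS threshold.
Input overshoot = R × output overshoot = 30 dB → input = -45 + 30 = -15 dBFS.

-15 dBFS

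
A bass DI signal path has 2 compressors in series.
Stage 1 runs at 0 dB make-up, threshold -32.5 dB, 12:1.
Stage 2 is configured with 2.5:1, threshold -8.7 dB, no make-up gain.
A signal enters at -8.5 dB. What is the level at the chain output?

Stage 1: overshoot 24 dB → 24/12 = 2 dB → -30.5 dB.
Stage 2: -30.5 dB is at or below the -8.7 dB threshold — no compression; output -30.5 dB.

-30.5 dB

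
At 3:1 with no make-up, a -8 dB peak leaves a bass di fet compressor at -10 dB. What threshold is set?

Input is 3 dB above T (since output overshoot × R = input overshoot: (-10 − T)·3 = -8 − T gives T = -11 dB).
Check: -11 + (-8 − (-11))/3 = -11 + 1 = -10 dB. ✓

-11 dB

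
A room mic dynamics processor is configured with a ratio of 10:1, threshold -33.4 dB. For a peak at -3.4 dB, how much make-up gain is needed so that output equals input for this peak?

27 dB

Without make-up, output = threshold + overshoot/10 = -33.4 + 3 = -30.4 dB.
Gap to target: 27 dB.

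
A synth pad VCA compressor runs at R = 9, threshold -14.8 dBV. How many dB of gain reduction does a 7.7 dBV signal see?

The signal is 22.5 dB above threshold.
At 9:1, output sits 22.5/9 = 2.5 dB above threshold.
So the signal is attenuated by 22.5 − 2.5 = 20 dB.

20 dB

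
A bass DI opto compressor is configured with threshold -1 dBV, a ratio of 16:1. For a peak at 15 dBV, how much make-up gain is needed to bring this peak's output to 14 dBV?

14 dB

The peak compresses to -1 + 16/16 = 0 dBV.
To reach 14 dBV requires 14 − 0 = 14 dB of make-up.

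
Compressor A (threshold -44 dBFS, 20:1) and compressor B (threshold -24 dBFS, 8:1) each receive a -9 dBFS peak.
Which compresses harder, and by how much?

A, by 20.125 dB

A: GR = 35 − 35/20 = 33.25 dB.
B: GR = 15 − 15/8 = 13.125 dB.
Difference: 20.125 dB in favour of A.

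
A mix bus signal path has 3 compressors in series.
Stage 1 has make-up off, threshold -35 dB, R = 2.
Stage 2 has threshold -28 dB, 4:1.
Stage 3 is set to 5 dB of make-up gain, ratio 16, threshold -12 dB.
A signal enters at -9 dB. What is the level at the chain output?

-21.5 dB

Stage 1: -9 dB is 26 dB over -35 dB; at 2:1 that becomes 13 dB over, giving -22 dB.
Stage 2: overshoot 6 dB → 6/4 = 1.5 dB → -26.5 dB.
Stage 3: -26.5 dB is at or below the -12 dB threshold — no compression; make-up brings it to -21.5 dB.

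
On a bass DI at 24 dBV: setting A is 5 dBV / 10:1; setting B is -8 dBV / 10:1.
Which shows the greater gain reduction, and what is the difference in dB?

A: 19 dB over, compressed to 1.9 dB over, so 17.1 dB of GR.
B: 32 dB over, compressed to 3.2 dB over, so 28.8 dB of GR.
B reduces 11.7 dB more.

B, by 11.7 dB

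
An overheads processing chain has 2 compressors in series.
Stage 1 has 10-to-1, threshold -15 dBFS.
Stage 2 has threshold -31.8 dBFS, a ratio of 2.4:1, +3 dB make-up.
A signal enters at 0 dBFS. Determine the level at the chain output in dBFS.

-21.175 dBFS

Stage 1: 0 dBFS is 15 dB over -15 dBFS; at 10:1 that becomes 1.5 dB over, giving -13.5 dBFS.
Stage 2: overshoot 18.3 dB → 18.3/2.4 = 7.625 dB → -24.175 dBFS; +3 dB make-up → -21.175 dBFS.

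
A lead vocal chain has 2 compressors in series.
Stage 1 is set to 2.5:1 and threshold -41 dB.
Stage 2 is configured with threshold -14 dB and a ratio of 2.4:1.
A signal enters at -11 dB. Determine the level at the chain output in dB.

Stage 1: overshoot 30 dB → 30/2.5 = 12 dB → -29 dB.
Stage 2: -29 dB is at or below the -14 dB threshold — no compression; output -29 dB.

-29 dB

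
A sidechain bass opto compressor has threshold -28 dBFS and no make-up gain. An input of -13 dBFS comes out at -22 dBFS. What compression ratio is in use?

Input overshoot = -13 − (-28) = 15 dB; output overshoot = -22 − (-28) = 6 dB.
Ratio = 15 / 6 = 2.5.

2.5:1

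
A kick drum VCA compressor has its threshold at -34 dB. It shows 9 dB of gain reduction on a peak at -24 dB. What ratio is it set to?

Input overshoot = -24 − (-34) = 10 dB.
Output overshoot = 10 − 9 = 1 dB.
Ratio = input overshoot / output overshoot = 10 / 1 = 10.

10:1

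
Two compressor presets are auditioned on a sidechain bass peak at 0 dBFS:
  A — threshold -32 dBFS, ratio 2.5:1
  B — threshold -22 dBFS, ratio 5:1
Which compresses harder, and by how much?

A: GR = 32 − 32/2.5 = 19.2 dB.
B: GR = 22 − 22/5 = 17.6 dB.
A reduces 1.6 dB more.

A, by 1.6 dB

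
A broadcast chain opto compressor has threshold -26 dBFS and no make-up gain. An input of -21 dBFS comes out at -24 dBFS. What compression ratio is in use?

2.5:1

Input overshoot = -21 − (-26) = 5 dB; output overshoot = -24 − (-26) = 2 dB.
Ratio = 5 / 2 = 2.5.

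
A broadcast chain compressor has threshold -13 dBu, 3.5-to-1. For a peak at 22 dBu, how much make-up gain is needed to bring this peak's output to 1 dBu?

Without make-up, output = threshold + overshoot/3.5 = -13 + 10 = -3 dBu.
Gap to target: 4 dB.

4 dB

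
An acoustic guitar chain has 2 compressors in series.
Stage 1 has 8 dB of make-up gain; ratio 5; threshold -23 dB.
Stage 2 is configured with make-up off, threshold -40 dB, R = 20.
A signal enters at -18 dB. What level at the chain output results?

Stage 1: overshoot 5 dB → 5/5 = 1 dB → -22 dB; +8 dB make-up → -14 dB.
Stage 2: -14 dB is 26 dB over -40 dB; at 20:1 that becomes 1.3 dB over, giving -38.7 dB.

-38.7 dB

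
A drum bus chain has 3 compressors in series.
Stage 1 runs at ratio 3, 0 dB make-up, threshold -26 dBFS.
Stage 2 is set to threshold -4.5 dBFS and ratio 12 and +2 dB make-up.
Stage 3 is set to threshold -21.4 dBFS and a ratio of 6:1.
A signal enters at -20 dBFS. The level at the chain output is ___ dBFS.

-22 dBFS

Stage 1: overshoot 6 dB → 6/3 = 2 dB → -24 dBFS.
Stage 2: -24 dBFS is at or below the -4.5 dBFS threshold — no compression; make-up brings it to -22 dBFS.
Stage 3: below threshold (-22 ≤ -21.4); passes unchanged; output -22 dBFS.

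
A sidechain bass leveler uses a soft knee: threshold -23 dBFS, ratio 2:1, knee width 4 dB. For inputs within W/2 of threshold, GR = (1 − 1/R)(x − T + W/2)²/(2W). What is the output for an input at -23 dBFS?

-23.25 dBFS

x − T + W/2 = -23 − (-23) + 2 = 2.
GR = (1 − 1/2) × 2² / 8 = 0.5 × 4 / 8 = 0.25 dB.
Output = -23 − 0.25 = -23.25 dBFS.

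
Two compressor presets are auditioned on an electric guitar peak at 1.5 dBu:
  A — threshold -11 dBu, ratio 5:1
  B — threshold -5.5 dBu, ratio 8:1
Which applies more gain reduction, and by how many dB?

A, by 3.875 dB

A: 12.5 dB over, compressed to 2.5 dB over, so 10 dB of GR.
B: 7 dB over, compressed to 0.875 dB over, so 6.125 dB of GR.
A reduces 3.875 dB more.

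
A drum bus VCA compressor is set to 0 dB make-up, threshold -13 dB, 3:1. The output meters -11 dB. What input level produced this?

-7 dB

Post-compression overshoot = -11 − (-13) = 2 dB.
Undo the ratio: input overshoot = 2 × 3 = 6 dB, giving input = -7 dB.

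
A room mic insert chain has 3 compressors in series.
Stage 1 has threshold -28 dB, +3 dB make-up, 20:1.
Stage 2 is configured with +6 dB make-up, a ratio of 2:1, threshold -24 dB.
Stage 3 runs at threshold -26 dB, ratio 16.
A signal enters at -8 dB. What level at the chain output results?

-25.5 dB

Stage 1: 20 dB above -28 dB, reduced 20:1 to 1 dB above → -27 dB; +3 dB make-up → -24 dB.
Stage 2: below threshold (-24 ≤ -24); passes unchanged; make-up brings it to -18 dB.
Stage 3: overshoot 8 dB → 8/16 = 0.5 dB → -25.5 dB.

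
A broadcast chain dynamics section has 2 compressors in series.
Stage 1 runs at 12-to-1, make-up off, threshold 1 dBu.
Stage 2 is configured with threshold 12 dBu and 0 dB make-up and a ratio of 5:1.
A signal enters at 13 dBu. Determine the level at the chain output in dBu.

Stage 1: 12 dB above 1 dBu, reduced 12:1 to 1 dB above → 2 dBu.
Stage 2: 2 dBu ≤ 12 dBu, so stage 2 doesn't engage; output 2 dBu.

2 dBu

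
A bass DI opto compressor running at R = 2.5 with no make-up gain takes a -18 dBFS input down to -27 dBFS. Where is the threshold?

Input is 15 dB above T (since output overshoot × R = input overshoot: (-27 − T)·2.5 = -18 − T gives T = -33 dBFS).
Check: -33 + (-18 − (-33))/2.5 = -33 + 6 = -27 dBFS. ✓

-33 dBFS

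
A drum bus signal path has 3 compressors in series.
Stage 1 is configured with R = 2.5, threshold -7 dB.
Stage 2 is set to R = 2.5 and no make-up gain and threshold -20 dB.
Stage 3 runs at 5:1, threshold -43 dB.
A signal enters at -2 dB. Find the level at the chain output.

-37.2 dB

Stage 1: overshoot 5 dB → 5/2.5 = 2 dB → -5 dB.
Stage 2: overshoot 15 dB → 15/2.5 = 6 dB → -14 dB.
Stage 3: overshoot 29 dB → 29/5 = 5.8 dB → -37.2 dB.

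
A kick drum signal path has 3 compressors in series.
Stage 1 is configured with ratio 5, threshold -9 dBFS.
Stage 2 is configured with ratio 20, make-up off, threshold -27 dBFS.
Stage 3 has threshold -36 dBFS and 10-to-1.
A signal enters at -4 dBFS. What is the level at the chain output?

-35.005 dBFS

Stage 1: -4 dBFS is 5 dB over -9 dBFS; at 5:1 that becomes 1 dB over, giving -8 dBFS.
Stage 2: 19 dB above -27 dBFS, reduced 20:1 to 0.95 dB above → -26.05 dBFS.
Stage 3: overshoot 9.95 dB → 9.95/10 = 0.995 dB → -35.005 dBFS.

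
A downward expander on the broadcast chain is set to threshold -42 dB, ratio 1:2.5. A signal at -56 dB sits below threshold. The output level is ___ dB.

-77 dB

Undershoot = (-42) − (-56) = 14 dB.
At 1:2.5, that expands to 35 dB under threshold.
Output = -42 − 35 = -77 dB.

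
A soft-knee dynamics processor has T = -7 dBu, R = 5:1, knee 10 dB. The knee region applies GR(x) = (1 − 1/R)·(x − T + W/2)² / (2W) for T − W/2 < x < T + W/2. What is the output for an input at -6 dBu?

-7.44 dBu

x − T + W/2 = -6 − (-7) + 5 = 6.
GR = (1 − 1/5) × 6² / 20 = 0.8 × 36 / 20 = 1.44 dB.
Output = -6 − 1.44 = -7.44 dBu.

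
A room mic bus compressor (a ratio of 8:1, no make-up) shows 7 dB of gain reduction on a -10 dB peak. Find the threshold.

-18 dB

Input is 8 dB above T (since output overshoot × R = input overshoot: (-17 − T)·8 = -10 − T gives T = -18 dB).
Check: -18 + (-10 − (-18))/8 = -18 + 1 = -17 dB. ✓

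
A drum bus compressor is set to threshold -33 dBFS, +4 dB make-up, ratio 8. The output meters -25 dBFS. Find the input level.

-1 dBFS

Stripping the +4 dB make-up gives -29 dBFS at the gain stage.
Post-compression overshoot = -29 − (-33) = 4 dB.
Input overshoot = R × output overshoot = 32 dB → input = -33 + 32 = -1 dBFS.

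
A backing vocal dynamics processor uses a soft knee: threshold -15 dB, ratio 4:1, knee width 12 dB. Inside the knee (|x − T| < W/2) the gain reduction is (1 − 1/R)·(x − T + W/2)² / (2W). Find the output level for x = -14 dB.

-15.53125 dB

x − T + W/2 = -14 − (-15) + 6 = 7.
GR = (1 − 1/4) × 7² / 24 = 0.75 × 49 / 24 = 1.53125 dB.
Output = -14 − 1.53125 = -15.53125 dB.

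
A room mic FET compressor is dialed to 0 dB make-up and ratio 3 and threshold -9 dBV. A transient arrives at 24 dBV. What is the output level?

24 dBV sits 33 dB over threshold.
The 33 dB excess becomes 11 dB after 3:1 reduction.
So the level is -9 + 11 = 2 dBV.

2 dBV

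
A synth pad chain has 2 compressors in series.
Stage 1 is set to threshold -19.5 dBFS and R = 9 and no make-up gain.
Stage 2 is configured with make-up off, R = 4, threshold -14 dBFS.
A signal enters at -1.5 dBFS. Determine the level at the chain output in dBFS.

-17.5 dBFS

Stage 1: overshoot 18 dB → 18/9 = 2 dB → -17.5 dBFS.
Stage 2: below threshold (-17.5 ≤ -14); passes unchanged; output -17.5 dBFS.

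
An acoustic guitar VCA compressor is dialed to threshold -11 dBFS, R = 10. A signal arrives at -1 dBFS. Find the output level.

The input is 10 dB above the -11 dBFS threshold.
10:1 compression reduces that to 10/10 = 1 dB over.
Output = -11 + 1 = -10 dBFS.

-10 dBFS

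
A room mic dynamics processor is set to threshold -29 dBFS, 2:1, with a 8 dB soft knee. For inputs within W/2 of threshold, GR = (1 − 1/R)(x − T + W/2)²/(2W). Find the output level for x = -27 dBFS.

-28.125 dBFS

x − T + W/2 = -27 − (-29) + 4 = 6.
GR = (1 − 1/2) × 6² / 16 = 0.5 × 36 / 16 = 1.125 dB.
Output = -27 − 1.125 = -28.125 dBFS.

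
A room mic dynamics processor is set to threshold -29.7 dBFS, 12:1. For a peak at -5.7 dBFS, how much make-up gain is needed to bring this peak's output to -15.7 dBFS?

Overshoot 24 dB → 24/12 = 2 dB after compression, so the compressed level is -29.7 + 2 = -27.7 dBFS.
Make-up = target − compressed = -15.7 − (-27.7) = 12 dB.

12 dB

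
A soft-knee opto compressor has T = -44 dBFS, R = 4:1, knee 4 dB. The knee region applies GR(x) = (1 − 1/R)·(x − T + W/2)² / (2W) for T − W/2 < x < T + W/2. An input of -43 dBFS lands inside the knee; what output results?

-43.84375 dBFS

x − T + W/2 = -43 − (-44) + 2 = 3.
GR = (1 − 1/4) × 3² / 8 = 0.75 × 9 / 8 = 0.84375 dB.
Output = -43 − 0.84375 = -43.84375 dBFS.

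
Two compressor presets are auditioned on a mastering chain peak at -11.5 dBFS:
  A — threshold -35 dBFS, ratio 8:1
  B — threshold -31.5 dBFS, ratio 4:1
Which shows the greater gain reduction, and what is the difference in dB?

A: GR = 23.5 − 23.5/8 = 20.5625 dB.
B: GR = 20 − 20/4 = 15 dB.
A reduces 5.5625 dB more.

A, by 5.5625 dB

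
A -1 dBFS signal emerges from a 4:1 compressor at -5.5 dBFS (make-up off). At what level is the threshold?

Gain reduction = -1 − (-5.5) = 4.5 dB; output overshoot = GR / (R − 1) = 4.5 / 3 = 1.5 dB.
Threshold = output − output overshoot = -5.5 − 1.5 = -7 dBFS.

-7 dBFS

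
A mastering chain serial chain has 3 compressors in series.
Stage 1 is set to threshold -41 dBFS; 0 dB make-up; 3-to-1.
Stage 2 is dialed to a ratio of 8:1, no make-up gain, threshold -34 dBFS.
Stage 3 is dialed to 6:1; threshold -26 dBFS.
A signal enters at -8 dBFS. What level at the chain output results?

Stage 1: overshoot 33 dB → 33/3 = 11 dB → -30 dBFS.
Stage 2: 4 dB above -34 dBFS, reduced 8:1 to 0.5 dB above → -33.5 dBFS.
Stage 3: below threshold (-33.5 ≤ -26); passes unchanged; output -33.5 dBFS.

-33.5 dBFS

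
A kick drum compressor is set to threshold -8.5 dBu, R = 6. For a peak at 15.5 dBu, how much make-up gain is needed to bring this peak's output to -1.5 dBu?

3 dB

Overshoot 24 dB → 24/6 = 4 dB after compression, so the compressed level is -8.5 + 4 = -4.5 dBu.
Make-up = target − compressed = -1.5 − (-4.5) = 3 dB.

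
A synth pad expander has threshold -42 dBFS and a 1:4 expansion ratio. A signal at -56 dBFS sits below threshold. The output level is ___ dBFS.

Undershoot = (-42) − (-56) = 14 dB.
At 1:4, that expands to 56 dB under threshold.
Output = -42 − 56 = -98 dBFS.

-98 dBFS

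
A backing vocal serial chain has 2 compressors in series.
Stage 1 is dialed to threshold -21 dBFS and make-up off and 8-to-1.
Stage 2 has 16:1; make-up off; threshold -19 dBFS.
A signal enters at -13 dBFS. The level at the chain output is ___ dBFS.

Stage 1: -13 dBFS is 8 dB over -21 dBFS; at 8:1 that becomes 1 dB over, giving -20 dBFS.
Stage 2: -20 dBFS is at or below the -19 dBFS threshold — no compression; output -20 dBFS.

-20 dBFS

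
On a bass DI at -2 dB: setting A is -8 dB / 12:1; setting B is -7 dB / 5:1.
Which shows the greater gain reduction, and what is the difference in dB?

A, by 1.5 dB

A: GR = 6 − 6/12 = 5.5 dB.
B: GR = 5 − 5/5 = 4 dB.
Difference: 1.5 dB in favour of A.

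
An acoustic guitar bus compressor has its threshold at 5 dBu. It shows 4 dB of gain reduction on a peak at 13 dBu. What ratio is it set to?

2:1

Input overshoot = 13 − 5 = 8 dB.
Output overshoot = 8 − 4 = 4 dB.
Ratio = input overshoot / output overshoot = 8 / 4 = 2.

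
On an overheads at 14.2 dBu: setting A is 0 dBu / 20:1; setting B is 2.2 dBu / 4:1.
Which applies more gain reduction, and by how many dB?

A: overshoot 14.2 dB → output overshoot 0.71 dB → GR 13.49 dB.
B: overshoot 12 dB → output overshoot 3 dB → GR 9 dB.
A applies 4.49 dB more gain reduction.

A, by 4.49 dB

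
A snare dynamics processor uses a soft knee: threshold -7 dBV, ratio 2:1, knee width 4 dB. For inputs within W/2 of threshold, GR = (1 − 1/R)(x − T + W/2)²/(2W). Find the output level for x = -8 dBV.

-8.0625 dBV

x − T + W/2 = -8 − (-7) + 2 = 1.
GR = (1 − 1/2) × 1² / 8 = 0.5 × 1 / 8 = 0.0625 dB.
Output = -8 − 0.0625 = -8.0625 dBV.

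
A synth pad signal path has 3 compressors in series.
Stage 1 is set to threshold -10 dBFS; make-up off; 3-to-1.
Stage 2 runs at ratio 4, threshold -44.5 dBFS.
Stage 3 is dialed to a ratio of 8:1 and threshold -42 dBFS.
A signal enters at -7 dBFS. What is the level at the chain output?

-41.203125 dBFS

Stage 1: -7 dBFS is 3 dB over -10 dBFS; at 3:1 that becomes 1 dB over, giving -9 dBFS.
Stage 2: overshoot 35.5 dB → 35.5/4 = 8.875 dB → -35.625 dBFS.
Stage 3: overshoot 6.375 dB → 6.375/8 = 0.796875 dB → -41.203125 dBFS.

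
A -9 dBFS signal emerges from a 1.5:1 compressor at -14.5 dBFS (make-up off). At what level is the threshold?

Gain reduction = -9 − (-14.5) = 5.5 dB; output overshoot = GR / (R − 1) = 5.5 / 0.5 = 11 dB.
Threshold = output − output overshoot = -14.5 − 11 = -25.5 dBFS.

-25.5 dBFS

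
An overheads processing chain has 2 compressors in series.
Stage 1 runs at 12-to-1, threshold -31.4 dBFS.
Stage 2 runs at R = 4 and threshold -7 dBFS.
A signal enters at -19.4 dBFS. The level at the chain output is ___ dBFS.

-30.4 dBFS

Stage 1: 12 dB above -31.4 dBFS, reduced 12:1 to 1 dB above → -30.4 dBFS.
Stage 2: below threshold (-30.4 ≤ -7); passes unchanged; output -30.4 dBFS.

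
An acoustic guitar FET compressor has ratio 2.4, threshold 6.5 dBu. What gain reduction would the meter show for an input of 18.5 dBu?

7 dB

18.5 dBu exceeds the threshold by 12 dB.
A 2.4:1 ratio leaves 5 dB of that excess.
So the signal is attenuated by 12 − 5 = 7 dB.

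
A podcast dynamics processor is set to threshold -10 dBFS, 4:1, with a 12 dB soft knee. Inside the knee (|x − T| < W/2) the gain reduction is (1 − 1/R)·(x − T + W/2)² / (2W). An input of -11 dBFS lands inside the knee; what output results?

-11.78125 dBFS

x − T + W/2 = -11 − (-10) + 6 = 5.
GR = (1 − 1/4) × 5² / 24 = 0.75 × 25 / 24 = 0.78125 dB.
Output = -11 − 0.78125 = -11.78125 dBFS.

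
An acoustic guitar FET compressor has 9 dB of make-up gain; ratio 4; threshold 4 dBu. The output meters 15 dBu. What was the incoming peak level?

12 dBu

Stripping the +9 dB make-up gives 6 dBu at the gain stage.
Post-compression overshoot = 6 − 4 = 2 dB.
Input overshoot = R × output overshoot = 8 dB → input = 4 + 8 = 12 dBu.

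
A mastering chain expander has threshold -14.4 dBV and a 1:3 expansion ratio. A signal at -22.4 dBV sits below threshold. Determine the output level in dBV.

Undershoot = (-14.4) − (-22.4) = 8 dB.
At 1:3, that expands to 24 dB under threshold.
Output = -14.4 − 24 = -38.4 dBV.

-38.4 dBV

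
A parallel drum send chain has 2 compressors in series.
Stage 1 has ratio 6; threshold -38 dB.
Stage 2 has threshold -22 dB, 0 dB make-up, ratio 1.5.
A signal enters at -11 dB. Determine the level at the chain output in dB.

-33.5 dB

Stage 1: overshoot 27 dB → 27/6 = 4.5 dB → -33.5 dB.
Stage 2: below threshold (-33.5 ≤ -22); passes unchanged; output -33.5 dB.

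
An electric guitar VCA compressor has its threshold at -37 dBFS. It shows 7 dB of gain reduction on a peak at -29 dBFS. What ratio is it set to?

8:1

Input overshoot = -29 − (-37) = 8 dB.
Output overshoot = 8 − 7 = 1 dB.
Ratio = input overshoot / output overshoot = 8 / 1 = 8.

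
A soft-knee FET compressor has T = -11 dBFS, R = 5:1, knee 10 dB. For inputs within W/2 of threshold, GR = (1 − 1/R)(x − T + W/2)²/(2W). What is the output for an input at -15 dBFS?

x − T + W/2 = -15 − (-11) + 5 = 1.
GR = (1 − 1/5) × 1² / 20 = 0.8 × 1 / 20 = 0.04 dB.
Output = -15 − 0.04 = -15.04 dBFS.

-15.04 dBFS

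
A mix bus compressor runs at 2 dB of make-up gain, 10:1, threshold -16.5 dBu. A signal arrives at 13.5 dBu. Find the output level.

13.5 dBu sits 30 dB over threshold.
10:1 compression reduces that to 30/10 = 3 dB over.
Output = -16.5 + 3 = -13.5 dBu; make-up adds 2 dB, giving -11.5 dBu.

-11.5 dBu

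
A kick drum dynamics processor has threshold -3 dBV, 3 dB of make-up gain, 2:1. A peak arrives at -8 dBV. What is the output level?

-5 dBV

-8 dBV is 5 dB below the -3 dBV threshold, so no gain reduction is applied.
Make-up gain adds 3 dB: -8 + 3 = -5 dBV.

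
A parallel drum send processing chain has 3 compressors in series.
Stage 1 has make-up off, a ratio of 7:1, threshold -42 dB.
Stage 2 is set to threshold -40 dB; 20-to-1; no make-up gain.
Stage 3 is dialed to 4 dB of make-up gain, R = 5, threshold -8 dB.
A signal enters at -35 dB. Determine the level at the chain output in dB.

-37 dB

Stage 1: -35 dB is 7 dB over -42 dB; at 7:1 that becomes 1 dB over, giving -41 dB.
Stage 2: below threshold (-41 ≤ -40); passes unchanged; output -41 dB.
Stage 3: -41 dB is at or below the -8 dB threshold — no compression; make-up brings it to -37 dB.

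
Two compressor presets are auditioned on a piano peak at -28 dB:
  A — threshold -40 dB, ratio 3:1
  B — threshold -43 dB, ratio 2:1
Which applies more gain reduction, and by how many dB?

A, by 0.5 dB

A: 12 dB over, compressed to 4 dB over, so 8 dB of GR.
B: 15 dB over, compressed to 7.5 dB over, so 7.5 dB of GR.
Difference: 0.5 dB in favour of A.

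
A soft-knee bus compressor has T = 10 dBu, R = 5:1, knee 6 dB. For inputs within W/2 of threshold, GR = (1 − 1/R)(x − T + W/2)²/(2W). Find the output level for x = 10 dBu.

9.4 dBu

x − T + W/2 = 10 − 10 + 3 = 3.
GR = (1 − 1/5) × 3² / 12 = 0.8 × 9 / 12 = 0.6 dB.
Output = 10 − 0.6 = 9.4 dBu.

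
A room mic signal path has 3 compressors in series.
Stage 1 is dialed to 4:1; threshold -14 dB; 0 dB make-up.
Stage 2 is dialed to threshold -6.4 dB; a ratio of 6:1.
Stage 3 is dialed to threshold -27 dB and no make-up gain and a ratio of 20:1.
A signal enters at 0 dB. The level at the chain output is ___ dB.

-26.175 dB

Stage 1: overshoot 14 dB → 14/4 = 3.5 dB → -10.5 dB.
Stage 2: below threshold (-10.5 ≤ -6.4); passes unchanged; output -10.5 dB.
Stage 3: -10.5 dB is 16.5 dB over -27 dB; at 20:1 that becomes 0.825 dB over, giving -26.175 dB.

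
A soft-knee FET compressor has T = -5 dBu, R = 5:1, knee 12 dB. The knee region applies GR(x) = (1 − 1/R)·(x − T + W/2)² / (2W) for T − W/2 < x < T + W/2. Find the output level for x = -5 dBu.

x − T + W/2 = -5 − (-5) + 6 = 6.
GR = (1 − 1/5) × 6² / 24 = 0.8 × 36 / 24 = 1.2 dB.
Output = -5 − 1.2 = -6.2 dBu.

-6.2 dBu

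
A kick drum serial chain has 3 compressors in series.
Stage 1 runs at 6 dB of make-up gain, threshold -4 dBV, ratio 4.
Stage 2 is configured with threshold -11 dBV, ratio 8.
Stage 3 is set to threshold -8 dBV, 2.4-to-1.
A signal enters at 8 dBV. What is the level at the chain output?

-9 dBV

Stage 1: 8 dBV is 12 dB over -4 dBV; at 4:1 that becomes 3 dB over, giving -1 dBV; +6 dB make-up → 5 dBV.
Stage 2: 5 dBV is 16 dB over -11 dBV; at 8:1 that becomes 2 dB over, giving -9 dBV.
Stage 3: -9 dBV ≤ -8 dBV, so stage 3 doesn't engage; output -9 dBV.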